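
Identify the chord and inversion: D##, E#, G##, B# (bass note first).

E# major seventh, third inversion

Reducing to letter names: D##, E#, G##, B#. These stack in thirds as E#–G##–B#–D## — an E# major seventh chord.
With the seventh (D##) in the bass, the chord is in third inversion (figured bass 4/2).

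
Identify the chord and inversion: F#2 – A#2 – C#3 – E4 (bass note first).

F# dominant seventh, root position

Reducing to letter names: F#, A#, C#, E. These stack in thirds as F#–A#–C#–E — an F# dominant seventh chord.
With the root (F#) in the bass, the chord is in root position (figured bass 7).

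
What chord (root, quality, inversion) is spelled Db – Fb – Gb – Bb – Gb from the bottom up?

Reducing to letter names: Db, Fb, Gb, Bb. These stack in thirds as Gb–Bb–Db–Fb — a Gb dominant seventh chord.
The lowest note is Db, the fifth of the chord, so this is second inversion (figured bass 4/3).

Gb dominant seventh, second inversion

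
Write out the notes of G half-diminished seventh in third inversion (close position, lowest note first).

The chord tones are G–Bb–Db–F. With the seventh (F) lowest for third inversion: F, G, Bb, Db.

F, G, Bb, Db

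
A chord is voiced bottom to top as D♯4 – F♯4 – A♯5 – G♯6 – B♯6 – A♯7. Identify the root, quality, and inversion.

The distinct note names are D#, F#, A#, G#, B#. Stacked in thirds they read G#–B#–D#–F#–A#, which is a dominant ninth chord on G#.
D# is the fifth of G# dominant ninth; fifth in the bass means second inversion.

G# dominant ninth, second inversion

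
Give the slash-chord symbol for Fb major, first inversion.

First inversion of Fb major has the third (Ab) in the bass. As a slash chord: FbM/Ab.

FbM/Ab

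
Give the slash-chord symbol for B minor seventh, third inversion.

Third inversion of B minor seventh has the seventh (A) in the bass. As a slash chord: Bm7/A.

Bm7/A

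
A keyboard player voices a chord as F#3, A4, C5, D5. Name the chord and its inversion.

The pitch classes F#, A, C, D arrange in thirds as D–F#–A–C: a D dominant seventh chord.
With the third (F#) in the bass, the chord is in first inversion (figured bass 6/5).

D dominant seventh, first inversion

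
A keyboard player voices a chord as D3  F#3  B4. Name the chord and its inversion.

B minor, first inversion

The distinct note names are D, F#, B. Stacked in thirds they read B–D–F#, which is a minor triad on B.
With the third (D) in the bass, the chord is in first inversion (figured bass 6).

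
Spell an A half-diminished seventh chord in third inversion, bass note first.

The chord tones are A–C–Eb–G. With the seventh (G) lowest for third inversion: G, A, C, Eb.

G, A, C, Eb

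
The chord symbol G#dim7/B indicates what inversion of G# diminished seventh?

G#dim7/B means G# diminished seventh with B in the bass. B is the third of G# diminished seventh (G#–B–D–F), so this is first inversion.

first inversion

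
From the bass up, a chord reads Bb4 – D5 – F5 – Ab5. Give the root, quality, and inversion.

Bb dominant seventh, root position

The distinct note names are Bb, D, F, Ab. Stacked in thirds they read Bb–D–F–Ab, which is a dominant seventh chord on Bb.
The lowest note is Bb, the root of the chord, so this is root position (figured bass 7).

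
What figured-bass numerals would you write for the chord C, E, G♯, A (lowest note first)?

6/5

The notes C, E, G#, A stack in thirds as A–C–E–G# — an A minor-major seventh chord. The bass C is the third, so this is first inversion: figured 6/5.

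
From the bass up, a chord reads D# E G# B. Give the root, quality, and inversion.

E major seventh, third inversion

Reducing to letter names: D#, E, G#, B. These stack in thirds as E–G#–B–D# — an E major seventh chord.
The lowest note is D#, the seventh of the chord, so this is third inversion (figured bass 4/2).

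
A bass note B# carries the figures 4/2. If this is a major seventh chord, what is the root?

C#

The figures 4/2 mean the seventh of the chord is in the bass. If B# is the seventh of a major seventh chord, the root is C# (chord tones C#–E#–G#–B#).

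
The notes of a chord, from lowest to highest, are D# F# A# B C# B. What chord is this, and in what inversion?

B major ninth, first inversion

Reducing to letter names: D#, F#, A#, B, C#. These stack in thirds as B–D#–F#–A#–C# — a B major ninth chord.
With the third (D#) in the bass, the chord is in first inversion.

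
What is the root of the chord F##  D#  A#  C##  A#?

The distinct letter names are F##, D#, A#, C##. Arranged as a stack of thirds they read D#–F##–A#–C##, so D# is the root (a D# major seventh chord).

D#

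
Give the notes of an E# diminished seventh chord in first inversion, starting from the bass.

The chord tones are E#–G#–B–D. With the third (G#) lowest for first inversion: G#, B, D, E#.

G#, B, D, E#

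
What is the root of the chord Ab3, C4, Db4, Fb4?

Db

The distinct letter names are Ab, C, Db, Fb. Arranged as a stack of thirds they read Db–Fb–Ab–C, so Db is the root (a Db minor-major seventh chord).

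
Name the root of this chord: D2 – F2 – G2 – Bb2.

Reordering D, F, G, Bb into stacked thirds gives G–Bb–D–F; the bottom of that stack, G, is the root.

G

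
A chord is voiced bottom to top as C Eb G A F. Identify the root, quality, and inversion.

F dominant ninth, second inversion

Reducing to letter names: C, Eb, G, A, F. These stack in thirds as F–A–C–Eb–G — an F dominant ninth chord.
C is the fifth of F dominant ninth; fifth in the bass means second inversion.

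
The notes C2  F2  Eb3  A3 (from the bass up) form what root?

F

The distinct letter names are C, F, Eb, A. Arranged as a stack of thirds they read F–A–C–Eb, so F is the root (an F dominant seventh chord).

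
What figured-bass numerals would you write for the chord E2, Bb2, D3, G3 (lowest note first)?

The notes E, Bb, D, G stack in thirds as E–G–Bb–D — an E half-diminished seventh chord. The bass E is the root, so this is root position: figured 7.

7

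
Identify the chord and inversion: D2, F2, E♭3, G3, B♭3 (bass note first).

Eb major ninth, third inversion

The distinct note names are D, F, Eb, G, Bb. Stacked in thirds they read Eb–G–Bb–D–F, which is a major ninth chord on Eb.
With the seventh (D) in the bass, the chord is in third inversion.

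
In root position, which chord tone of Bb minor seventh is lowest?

Bb

The root of Bb minor seventh (Bb–Db–F–Ab) is Bb; that is the bass in root position.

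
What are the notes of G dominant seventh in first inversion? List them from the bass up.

B, D, F, G

Spelling G dominant seventh: G–B–D–F. In first inversion the third is bass, giving B, D, F, G from the bottom.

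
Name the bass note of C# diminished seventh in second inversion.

In second inversion the fifth is lowest. For C# diminished seventh (C#–E–G–Bb) that is G.

G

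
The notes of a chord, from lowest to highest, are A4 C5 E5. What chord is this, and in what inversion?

The distinct note names are A, C, E. Stacked in thirds they read A–C–E, which is a minor triad on A.
With the root (A) in the bass, the chord is in root position (figured bass 5/3).

A minor, root position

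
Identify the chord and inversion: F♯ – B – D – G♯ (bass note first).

G# half-diminished seventh, third inversion

The distinct note names are F#, B, D, G#. Stacked in thirds they read G#–B–D–F#, which is a half-diminished seventh chord on G#.
F# is the seventh of G# half-diminished seventh; seventh in the bass means third inversion (figured bass 4/2).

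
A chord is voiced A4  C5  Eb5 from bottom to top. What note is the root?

A, C, Eb are the tones of an A diminished triad (A–C–Eb), making A the root.

A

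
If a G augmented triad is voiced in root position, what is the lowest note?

G

The root of G augmented (G–B–D#) is G; that is the bass in root position.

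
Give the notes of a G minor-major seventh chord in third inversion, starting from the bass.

F#, G, Bb, D

The chord tones are G–Bb–D–F#. With the seventh (F#) lowest for third inversion: F#, G, Bb, D.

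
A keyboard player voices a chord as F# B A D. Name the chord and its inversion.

The distinct note names are F#, B, A, D. Stacked in thirds they read B–D–F#–A, which is a minor seventh chord on B.
F# is the fifth of B minor seventh; fifth in the bass means second inversion (figured bass 4/3).

B minor seventh, second inversion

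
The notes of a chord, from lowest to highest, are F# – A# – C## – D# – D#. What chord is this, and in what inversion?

Reducing to letter names: F#, A#, C##, D#. These stack in thirds as D#–F#–A#–C## — a D# minor-major seventh chord.
F# is the third of D# minor-major seventh; third in the bass means first inversion (figured bass 6/5).

D# minor-major seventh, first inversion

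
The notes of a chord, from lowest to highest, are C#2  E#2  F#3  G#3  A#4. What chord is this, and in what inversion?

F# major ninth, second inversion

The pitch classes C#, E#, F#, G#, A# arrange in thirds as F#–A#–C#–E#–G#: an F# major ninth chord.
The lowest note is C#, the fifth of the chord, so this is second inversion.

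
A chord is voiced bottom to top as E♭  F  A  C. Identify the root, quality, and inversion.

The distinct note names are Eb, F, A, C. Stacked in thirds they read F–A–C–Eb, which is a dominant seventh chord on F.
The lowest note is Eb, the seventh of the chord, so this is third inversion (figured bass 4/2).

F dominant seventh, third inversion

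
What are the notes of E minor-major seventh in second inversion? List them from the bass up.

E minor-major seventh is E–G–B–D#. Second inversion puts the fifth (B) in the bass, with the remaining tones above: B, D#, E, G.

B, D#, E, G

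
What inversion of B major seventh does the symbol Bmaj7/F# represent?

second inversion

Bmaj7/F# means B major seventh with F# in the bass. F# is the fifth of B major seventh (B–D#–F#–A#), so this is second inversion.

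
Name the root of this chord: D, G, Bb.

The distinct letter names are D, G, Bb. Arranged as a stack of thirds they read G–Bb–D, so G is the root (a G minor triad).

G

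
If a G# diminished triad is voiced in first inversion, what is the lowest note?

G# diminished is G#–B–D. First inversion places the third in the bass: B.

B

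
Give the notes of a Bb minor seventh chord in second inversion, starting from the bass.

F, Ab, Bb, Db

Bb minor seventh is Bb–Db–F–Ab. Second inversion puts the fifth (F) in the bass, with the remaining tones above: F, Ab, Bb, Db.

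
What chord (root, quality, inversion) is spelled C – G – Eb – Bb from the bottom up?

The pitch classes C, G, Eb, Bb arrange in thirds as C–Eb–G–Bb: a C minor seventh chord.
The lowest note is C, the root of the chord, so this is root position (figured bass 7).

C minor seventh, root position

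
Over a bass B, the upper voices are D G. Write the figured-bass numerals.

The notes B, D, G stack in thirds as G–B–D — a G major triad. The bass B is the third, so this is first inversion: figured 6.

6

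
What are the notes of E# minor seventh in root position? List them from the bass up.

E# minor seventh is E#–G#–B#–D#. Root position puts the root (E#) in the bass, with the remaining tones above: E#, G#, B#, D#.

E#, G#, B#, D#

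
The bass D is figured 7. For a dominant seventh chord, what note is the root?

D

The figures 7 mean the root of the chord is in the bass. If D is the root of a dominant seventh chord, the root is D (chord tones D–F#–A–C).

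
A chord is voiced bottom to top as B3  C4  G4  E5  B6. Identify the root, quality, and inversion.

The distinct note names are B, C, G, E. Stacked in thirds they read C–E–G–B, which is a major seventh chord on C.
B is the seventh of C major seventh; seventh in the bass means third inversion (figured bass 4/2).

C major seventh, third inversion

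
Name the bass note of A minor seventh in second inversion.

E

In second inversion the fifth is lowest. For A minor seventh (A–C–E–G) that is E.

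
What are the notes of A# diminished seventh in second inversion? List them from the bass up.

E, G, A#, C#

A# diminished seventh is A#–C#–E–G. Second inversion puts the fifth (E) in the bass, with the remaining tones above: E, G, A#, C#.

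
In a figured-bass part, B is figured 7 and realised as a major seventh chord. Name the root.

B

The figures 7 mean the root of the chord is in the bass. If B is the root of a major seventh chord, the root is B (chord tones B–D#–F#–A#).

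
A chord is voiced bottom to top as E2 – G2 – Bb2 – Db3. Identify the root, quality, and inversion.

E diminished seventh, root position

The distinct note names are E, G, Bb, Db. Stacked in thirds they read E–G–Bb–Db, which is a diminished seventh chord on E.
The lowest note is E, the root of the chord, so this is root position (figured bass 7).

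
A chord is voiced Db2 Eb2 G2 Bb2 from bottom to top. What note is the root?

Eb

Db, Eb, G, Bb are the tones of an Eb dominant seventh chord (Eb–G–Bb–Db), making Eb the root.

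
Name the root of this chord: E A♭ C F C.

F

E, Ab, C, F are the tones of an F minor-major seventh chord (F–Ab–C–E), making F the root.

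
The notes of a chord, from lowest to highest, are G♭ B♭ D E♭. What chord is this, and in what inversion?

Reducing to letter names: Gb, Bb, D, Eb. These stack in thirds as Eb–Gb–Bb–D — an Eb minor-major seventh chord.
Gb is the third of Eb minor-major seventh; third in the bass means first inversion (figured bass 6/5).

Eb minor-major seventh, first inversion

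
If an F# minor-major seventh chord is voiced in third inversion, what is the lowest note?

E#

F# minor-major seventh is F#–A–C#–E#. Third inversion places the seventh in the bass: E#.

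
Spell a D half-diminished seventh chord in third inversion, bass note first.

The chord tones are D–F–Ab–C. With the seventh (C) lowest for third inversion: C, D, F, Ab.

C, D, F, Ab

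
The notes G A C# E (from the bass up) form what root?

A

The distinct letter names are G, A, C#, E. Arranged as a stack of thirds they read A–C#–E–G, so A is the root (an A dominant seventh chord).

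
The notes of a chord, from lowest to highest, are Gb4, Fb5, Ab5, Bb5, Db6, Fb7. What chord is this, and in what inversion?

Gb dominant ninth, root position

The pitch classes Gb, Fb, Ab, Bb, Db arrange in thirds as Gb–Bb–Db–Fb–Ab: a Gb dominant ninth chord.
The lowest note is Gb, the root of the chord, so this is root position.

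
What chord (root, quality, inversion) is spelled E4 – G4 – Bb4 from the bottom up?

E diminished, root position

Reducing to letter names: E, G, Bb. These stack in thirds as E–G–Bb — an E diminished triad.
E is the root of E diminished; root in the bass means root position (figured bass 5/3).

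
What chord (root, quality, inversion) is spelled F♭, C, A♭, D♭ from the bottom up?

Reducing to letter names: Fb, C, Ab, Db. These stack in thirds as Db–Fb–Ab–C — a Db minor-major seventh chord.
The lowest note is Fb, the third of the chord, so this is first inversion (figured bass 6/5).

Db minor-major seventh, first inversion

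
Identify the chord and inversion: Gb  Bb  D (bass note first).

The distinct note names are Gb, Bb, D. Stacked in thirds they read Gb–Bb–D, which is an augmented triad on Gb.
The lowest note is Gb, the root of the chord, so this is root position (figured bass 5/3).

Gb augmented, root position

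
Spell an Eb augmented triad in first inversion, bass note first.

The chord tones are Eb–G–B. With the third (G) lowest for first inversion: G, B, Eb.

G, B, Eb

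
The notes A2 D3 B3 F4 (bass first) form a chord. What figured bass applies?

4/2

The notes A, D, B, F stack in thirds as B–D–F–A — a B half-diminished seventh chord. The bass A is the seventh, so this is third inversion: figured 4/2.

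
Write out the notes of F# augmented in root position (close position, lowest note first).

F#, A#, C##

The chord tones are F#–A#–C##. With the root (F#) lowest for root position: F#, A#, C##.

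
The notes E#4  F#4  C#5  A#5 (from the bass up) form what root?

F#

E#, F#, C#, A# are the tones of an F# major seventh chord (F#–A#–C#–E#), making F# the root.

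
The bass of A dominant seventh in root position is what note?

A dominant seventh is A–C#–E–G. Root position places the root in the bass: A.

A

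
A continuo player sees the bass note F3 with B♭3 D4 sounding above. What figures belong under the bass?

6/4

The notes F, Bb, D stack in thirds as Bb–D–F — a Bb major triad. The bass F is the fifth, so this is second inversion: figured 6/4.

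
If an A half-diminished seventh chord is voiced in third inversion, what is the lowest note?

G

In third inversion the seventh is lowest. For A half-diminished seventh (A–C–Eb–G) that is G.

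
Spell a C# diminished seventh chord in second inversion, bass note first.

C# diminished seventh is C#–E–G–Bb. Second inversion puts the fifth (G) in the bass, with the remaining tones above: G, Bb, C#, E.

G, Bb, C#, E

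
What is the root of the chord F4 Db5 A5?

The distinct letter names are F, Db, A. Arranged as a stack of thirds they read Db–F–A, so Db is the root (a Db augmented triad).

Db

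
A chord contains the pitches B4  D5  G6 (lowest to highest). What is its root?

G

Reordering B, D, G into stacked thirds gives G–B–D; the bottom of that stack, G, is the root.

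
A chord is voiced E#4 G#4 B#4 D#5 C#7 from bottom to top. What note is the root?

Reordering E#, G#, B#, D#, C# into stacked thirds gives C#–E#–G#–B#–D#; the bottom of that stack, C#, is the root.

C#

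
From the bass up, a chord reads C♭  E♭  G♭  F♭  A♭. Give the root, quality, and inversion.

Reducing to letter names: Cb, Eb, Gb, Fb, Ab. These stack in thirds as Fb–Ab–Cb–Eb–Gb — an Fb major ninth chord.
Cb is the fifth of Fb major ninth; fifth in the bass means second inversion.

Fb major ninth, second inversion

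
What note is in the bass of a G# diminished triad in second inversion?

D

G# diminished is G#–B–D. Second inversion places the fifth in the bass: D.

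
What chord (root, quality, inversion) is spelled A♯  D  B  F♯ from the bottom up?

B minor-major seventh, third inversion

The pitch classes A#, D, B, F# arrange in thirds as B–D–F#–A#: a B minor-major seventh chord.
The lowest note is A#, the seventh of the chord, so this is third inversion (figured bass 4/2).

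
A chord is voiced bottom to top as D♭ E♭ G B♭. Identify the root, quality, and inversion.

Eb dominant seventh, third inversion

The pitch classes Db, Eb, G, Bb arrange in thirds as Eb–G–Bb–Db: an Eb dominant seventh chord.
Db is the seventh of Eb dominant seventh; seventh in the bass means third inversion (figured bass 4/2).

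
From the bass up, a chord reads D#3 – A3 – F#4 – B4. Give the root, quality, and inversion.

The pitch classes D#, A, F#, B arrange in thirds as B–D#–F#–A: a B dominant seventh chord.
D# is the third of B dominant seventh; third in the bass means first inversion (figured bass 6/5).

B dominant seventh, first inversion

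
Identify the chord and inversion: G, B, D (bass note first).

G major, root position

Reducing to letter names: G, B, D. These stack in thirds as G–B–D — a G major triad.
G is the root of G major; root in the bass means root position (figured bass 5/3).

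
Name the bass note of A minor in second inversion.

In second inversion the fifth is lowest. For A minor (A–C–E) that is E.

E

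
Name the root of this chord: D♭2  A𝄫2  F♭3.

Db

Reordering Db, Abb, Fb into stacked thirds gives Db–Fb–Abb; the bottom of that stack, Db, is the root.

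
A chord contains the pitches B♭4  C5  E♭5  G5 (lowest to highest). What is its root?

C

Reordering Bb, C, Eb, G into stacked thirds gives C–Eb–G–Bb; the bottom of that stack, C, is the root.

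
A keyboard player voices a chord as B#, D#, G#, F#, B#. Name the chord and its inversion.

G# dominant seventh, first inversion

The distinct note names are B#, D#, G#, F#. Stacked in thirds they read G#–B#–D#–F#, which is a dominant seventh chord on G#.
With the third (B#) in the bass, the chord is in first inversion (figured bass 6/5).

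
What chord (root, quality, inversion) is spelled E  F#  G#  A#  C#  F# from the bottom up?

F# dominant ninth, third inversion

The pitch classes E, F#, G#, A#, C# arrange in thirds as F#–A#–C#–E–G#: an F# dominant ninth chord.
With the seventh (E) in the bass, the chord is in third inversion.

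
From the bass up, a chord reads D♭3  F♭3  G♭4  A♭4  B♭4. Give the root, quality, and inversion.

The distinct note names are Db, Fb, Gb, Ab, Bb. Stacked in thirds they read Gb–Bb–Db–Fb–Ab, which is a dominant ninth chord on Gb.
The lowest note is Db, the fifth of the chord, so this is second inversion.

Gb dominant ninth, second inversion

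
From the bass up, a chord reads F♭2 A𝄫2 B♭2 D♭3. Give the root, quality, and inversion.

The pitch classes Fb, Abb, Bb, Db arrange in thirds as Bb–Db–Fb–Abb: a Bb diminished seventh chord.
The lowest note is Fb, the fifth of the chord, so this is second inversion (figured bass 4/3).

Bb diminished seventh, second inversion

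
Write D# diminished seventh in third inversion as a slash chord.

D#dim7/C

Third inversion of D# diminished seventh has the seventh (C) in the bass. As a slash chord: D#dim7/C.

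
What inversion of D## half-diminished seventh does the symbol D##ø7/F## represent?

D##ø7/F## means D## half-diminished seventh with F## in the bass. F## is the third of D## half-diminished seventh (D##–F##–A#–C##), so this is first inversion.

first inversion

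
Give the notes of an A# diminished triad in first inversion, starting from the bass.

Spelling A# diminished: A#–C#–E. In first inversion the third is bass, giving C#, E, A# from the bottom.

C#, E, A#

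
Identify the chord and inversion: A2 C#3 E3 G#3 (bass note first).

A major seventh, root position

The distinct note names are A, C#, E, G#. Stacked in thirds they read A–C#–E–G#, which is a major seventh chord on A.
A is the root of A major seventh; root in the bass means root position (figured bass 7).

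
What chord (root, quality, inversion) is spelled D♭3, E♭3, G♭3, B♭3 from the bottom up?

The distinct note names are Db, Eb, Gb, Bb. Stacked in thirds they read Eb–Gb–Bb–Db, which is a minor seventh chord on Eb.
Db is the seventh of Eb minor seventh; seventh in the bass means third inversion (figured bass 4/2).

Eb minor seventh, third inversion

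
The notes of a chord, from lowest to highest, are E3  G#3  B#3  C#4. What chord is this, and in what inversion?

C# minor-major seventh, first inversion

The distinct note names are E, G#, B#, C#. Stacked in thirds they read C#–E–G#–B#, which is a minor-major seventh chord on C#.
The lowest note is E, the third of the chord, so this is first inversion (figured bass 6/5).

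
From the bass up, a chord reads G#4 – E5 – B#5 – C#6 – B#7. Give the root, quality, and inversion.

C# minor-major seventh, second inversion

Reducing to letter names: G#, E, B#, C#. These stack in thirds as C#–E–G#–B# — a C# minor-major seventh chord.
The lowest note is G#, the fifth of the chord, so this is second inversion (figured bass 4/3).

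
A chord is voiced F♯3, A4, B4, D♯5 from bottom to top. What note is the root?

Reordering F#, A, B, D# into stacked thirds gives B–D#–F#–A; the bottom of that stack, B, is the root.

B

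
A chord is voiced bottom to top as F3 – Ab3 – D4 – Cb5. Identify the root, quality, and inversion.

D diminished seventh, first inversion

The pitch classes F, Ab, D, Cb arrange in thirds as D–F–Ab–Cb: a D diminished seventh chord.
F is the third of D diminished seventh; third in the bass means first inversion (figured bass 6/5).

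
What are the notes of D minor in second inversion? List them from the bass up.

Spelling D minor: D–F–A. In second inversion the fifth is bass, giving A, D, F from the bottom.

A, D, F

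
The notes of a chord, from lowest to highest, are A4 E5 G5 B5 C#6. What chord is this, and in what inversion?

A dominant ninth, root position

The distinct note names are A, E, G, B, C#. Stacked in thirds they read A–C#–E–G–B, which is a dominant ninth chord on A.
A is the root of A dominant ninth; root in the bass means root position.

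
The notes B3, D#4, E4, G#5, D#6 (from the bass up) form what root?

The distinct letter names are B, D#, E, G#. Arranged as a stack of thirds they read E–G#–B–D#, so E is the root (an E major seventh chord).

E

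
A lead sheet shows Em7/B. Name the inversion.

second inversion

Em7/B means E minor seventh with B in the bass. B is the fifth of E minor seventh (E–G–B–D), so this is second inversion.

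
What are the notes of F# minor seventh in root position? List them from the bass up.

Spelling F# minor seventh: F#–A–C#–E. In root position the root is bass, giving F#, A, C#, E from the bottom.

F#, A, C#, E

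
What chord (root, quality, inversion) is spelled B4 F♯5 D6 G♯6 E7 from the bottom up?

Reducing to letter names: B, F#, D, G#, E. These stack in thirds as E–G#–B–D–F# — an E dominant ninth chord.
With the fifth (B) in the bass, the chord is in second inversion.

E dominant ninth, second inversion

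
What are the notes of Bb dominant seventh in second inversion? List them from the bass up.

F, Ab, Bb, D

The chord tones are Bb–D–F–Ab. With the fifth (F) lowest for second inversion: F, Ab, Bb, D.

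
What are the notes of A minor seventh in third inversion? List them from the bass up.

A minor seventh is A–C–E–G. Third inversion puts the seventh (G) in the bass, with the remaining tones above: G, A, C, E.

G, A, C, E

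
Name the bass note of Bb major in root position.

Bb

Bb major is Bb–D–F. Root position places the root in the bass: Bb.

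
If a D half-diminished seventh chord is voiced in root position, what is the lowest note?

The root of D half-diminished seventh (D–F–Ab–C) is D; that is the bass in root position.

D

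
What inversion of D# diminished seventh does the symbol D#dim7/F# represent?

first inversion

D#dim7/F# means D# diminished seventh with F# in the bass. F# is the third of D# diminished seventh (D#–F#–A–C), so this is first inversion.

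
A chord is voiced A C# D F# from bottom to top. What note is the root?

A, C#, D, F# are the tones of a D major seventh chord (D–F#–A–C#), making D the root.

D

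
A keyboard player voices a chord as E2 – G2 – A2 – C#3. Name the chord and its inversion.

The distinct note names are E, G, A, C#. Stacked in thirds they read A–C#–E–G, which is a dominant seventh chord on A.
With the fifth (E) in the bass, the chord is in second inversion (figured bass 4/3).

A dominant seventh, second inversion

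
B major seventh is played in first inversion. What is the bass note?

B major seventh is B–D#–F#–A#. First inversion places the third in the bass: D#.

D#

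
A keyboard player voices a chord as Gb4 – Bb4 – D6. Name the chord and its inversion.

Reducing to letter names: Gb, Bb, D. These stack in thirds as Gb–Bb–D — a Gb augmented triad.
The lowest note is Gb, the root of the chord, so this is root position (figured bass 5/3).

Gb augmented, root position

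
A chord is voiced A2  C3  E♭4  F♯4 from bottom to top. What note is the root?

F#

Reordering A, C, Eb, F# into stacked thirds gives F#–A–C–Eb; the bottom of that stack, F#, is the root.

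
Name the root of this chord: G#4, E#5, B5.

E#

G#, E#, B are the tones of an E# diminished triad (E#–G#–B), making E# the root.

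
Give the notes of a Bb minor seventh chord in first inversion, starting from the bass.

Spelling Bb minor seventh: Bb–Db–F–Ab. In first inversion the third is bass, giving Db, F, Ab, Bb from the bottom.

Db, F, Ab, Bb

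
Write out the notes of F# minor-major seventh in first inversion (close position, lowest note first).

A, C#, E#, F#

F# minor-major seventh is F#–A–C#–E#. First inversion puts the third (A) in the bass, with the remaining tones above: A, C#, E#, F#.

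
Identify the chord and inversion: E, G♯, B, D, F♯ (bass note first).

E dominant ninth, root position

The pitch classes E, G#, B, D, F# arrange in thirds as E–G#–B–D–F#: an E dominant ninth chord.
E is the root of E dominant ninth; root in the bass means root position.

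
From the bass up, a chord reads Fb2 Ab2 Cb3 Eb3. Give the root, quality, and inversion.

Reducing to letter names: Fb, Ab, Cb, Eb. These stack in thirds as Fb–Ab–Cb–Eb — an Fb major seventh chord.
The lowest note is Fb, the root of the chord, so this is root position (figured bass 7).

Fb major seventh, root position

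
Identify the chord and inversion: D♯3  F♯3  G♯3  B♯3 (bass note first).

The distinct note names are D#, F#, G#, B#. Stacked in thirds they read G#–B#–D#–F#, which is a dominant seventh chord on G#.
The lowest note is D#, the fifth of the chord, so this is second inversion (figured bass 4/3).

G# dominant seventh, second inversion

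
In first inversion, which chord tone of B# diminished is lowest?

D#

In first inversion the third is lowest. For B# diminished (B#–D#–F#) that is D#.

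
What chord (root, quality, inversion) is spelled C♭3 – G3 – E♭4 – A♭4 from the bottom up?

Ab minor-major seventh, first inversion

The distinct note names are Cb, G, Eb, Ab. Stacked in thirds they read Ab–Cb–Eb–G, which is a minor-major seventh chord on Ab.
With the third (Cb) in the bass, the chord is in first inversion (figured bass 6/5).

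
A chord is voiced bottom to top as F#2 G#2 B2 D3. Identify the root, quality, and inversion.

G# half-diminished seventh, third inversion

The distinct note names are F#, G#, B, D. Stacked in thirds they read G#–B–D–F#, which is a half-diminished seventh chord on G#.
With the seventh (F#) in the bass, the chord is in third inversion (figured bass 4/2).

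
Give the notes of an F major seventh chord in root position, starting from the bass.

The chord tones are F–A–C–E. With the root (F) lowest for root position: F, A, C, E.

F, A, C, E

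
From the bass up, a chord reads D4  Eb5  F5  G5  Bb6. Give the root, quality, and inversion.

Reducing to letter names: D, Eb, F, G, Bb. These stack in thirds as Eb–G–Bb–D–F — an Eb major ninth chord.
With the seventh (D) in the bass, the chord is in third inversion.

Eb major ninth, third inversion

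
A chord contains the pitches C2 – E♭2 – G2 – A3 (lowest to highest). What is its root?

Reordering C, Eb, G, A into stacked thirds gives A–C–Eb–G; the bottom of that stack, A, is the root.

A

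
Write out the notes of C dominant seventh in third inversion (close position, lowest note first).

Spelling C dominant seventh: C–E–G–Bb. In third inversion the seventh is bass, giving Bb, C, E, G from the bottom.

Bb, C, E, G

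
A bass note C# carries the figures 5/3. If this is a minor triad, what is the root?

C#

The figures 5/3 mean the root of the chord is in the bass. If C# is the root of a minor triad, the root is C# (chord tones C#–E–G#).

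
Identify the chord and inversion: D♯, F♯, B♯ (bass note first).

B# diminished, first inversion

Reducing to letter names: D#, F#, B#. These stack in thirds as B#–D#–F# — a B# diminished triad.
With the third (D#) in the bass, the chord is in first inversion (figured bass 6).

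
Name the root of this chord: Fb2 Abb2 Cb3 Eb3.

Reordering Fb, Abb, Cb, Eb into stacked thirds gives Fb–Abb–Cb–Eb; the bottom of that stack, Fb, is the root.

Fb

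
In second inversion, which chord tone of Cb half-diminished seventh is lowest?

The fifth of Cb half-diminished seventh (Cb–Ebb–Gbb–Bbb) is Gbb; that is the bass in second inversion.

Gbb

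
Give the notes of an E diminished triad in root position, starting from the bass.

The chord tones are E–G–Bb. With the root (E) lowest for root position: E, G, Bb.

E, G, Bb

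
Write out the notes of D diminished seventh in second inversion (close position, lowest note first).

D diminished seventh is D–F–Ab–Cb. Second inversion puts the fifth (Ab) in the bass, with the remaining tones above: Ab, Cb, D, F.

Ab, Cb, D, F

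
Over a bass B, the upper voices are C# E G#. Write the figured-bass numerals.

The notes B, C#, E, G# stack in thirds as C#–E–G#–B — a C# minor seventh chord. The bass B is the seventh, so this is third inversion: figured 4/2.

4/2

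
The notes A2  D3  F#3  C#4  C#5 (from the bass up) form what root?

D

A, D, F#, C# are the tones of a D major seventh chord (D–F#–A–C#), making D the root.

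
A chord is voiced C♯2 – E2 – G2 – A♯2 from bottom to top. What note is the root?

A#

C#, E, G, A# are the tones of an A# diminished seventh chord (A#–C#–E–G), making A# the root.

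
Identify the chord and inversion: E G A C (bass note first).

A minor seventh, second inversion

The distinct note names are E, G, A, C. Stacked in thirds they read A–C–E–G, which is a minor seventh chord on A.
With the fifth (E) in the bass, the chord is in second inversion (figured bass 4/3).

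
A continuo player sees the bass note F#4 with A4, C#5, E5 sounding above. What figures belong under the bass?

The notes F#, A, C#, E stack in thirds as F#–A–C#–E — an F# minor seventh chord. The bass F# is the root, so this is root position: figured 7.

7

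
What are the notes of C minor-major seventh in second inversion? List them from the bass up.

G, B, C, Eb

C minor-major seventh is C–Eb–G–B. Second inversion puts the fifth (G) in the bass, with the remaining tones above: G, B, C, Eb.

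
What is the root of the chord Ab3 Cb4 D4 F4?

D

Ab, Cb, D, F are the tones of a D diminished seventh chord (D–F–Ab–Cb), making D the root.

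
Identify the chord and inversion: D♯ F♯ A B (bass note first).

Reducing to letter names: D#, F#, A, B. These stack in thirds as B–D#–F#–A — a B dominant seventh chord.
The lowest note is D#, the third of the chord, so this is first inversion (figured bass 6/5).

B dominant seventh, first inversion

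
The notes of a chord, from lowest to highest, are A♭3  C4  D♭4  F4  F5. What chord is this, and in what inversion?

The pitch classes Ab, C, Db, F arrange in thirds as Db–F–Ab–C: a Db major seventh chord.
The lowest note is Ab, the fifth of the chord, so this is second inversion (figured bass 4/3).

Db major seventh, second inversion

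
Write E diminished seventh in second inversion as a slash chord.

Second inversion of E diminished seventh has the fifth (Bb) in the bass. As a slash chord: Edim7/Bb.

Edim7/Bb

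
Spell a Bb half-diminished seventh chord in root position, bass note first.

The chord tones are Bb–Db–Fb–Ab. With the root (Bb) lowest for root position: Bb, Db, Fb, Ab.

Bb, Db, Fb, Ab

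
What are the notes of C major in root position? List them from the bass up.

Spelling C major: C–E–G. In root position the root is bass, giving C, E, G from the bottom.

C, E, G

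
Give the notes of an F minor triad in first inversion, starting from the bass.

Ab, C, F

F minor is F–Ab–C. First inversion puts the third (Ab) in the bass, with the remaining tones above: Ab, C, F.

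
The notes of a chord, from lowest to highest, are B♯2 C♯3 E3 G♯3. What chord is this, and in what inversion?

Reducing to letter names: B#, C#, E, G#. These stack in thirds as C#–E–G#–B# — a C# minor-major seventh chord.
B# is the seventh of C# minor-major seventh; seventh in the bass means third inversion (figured bass 4/2).

C# minor-major seventh, third inversion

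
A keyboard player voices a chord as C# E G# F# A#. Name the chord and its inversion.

F# dominant ninth, second inversion

The pitch classes C#, E, G#, F#, A# arrange in thirds as F#–A#–C#–E–G#: an F# dominant ninth chord.
With the fifth (C#) in the bass, the chord is in second inversion.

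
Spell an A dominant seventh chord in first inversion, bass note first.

A dominant seventh is A–C#–E–G. First inversion puts the third (C#) in the bass, with the remaining tones above: C#, E, G, A.

C#, E, G, A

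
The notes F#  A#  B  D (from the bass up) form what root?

The distinct letter names are F#, A#, B, D. Arranged as a stack of thirds they read B–D–F#–A#, so B is the root (a B minor-major seventh chord).

B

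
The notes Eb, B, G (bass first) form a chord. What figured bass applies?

5/3

The notes Eb, B, G stack in thirds as Eb–G–B — an Eb augmented triad. The bass Eb is the root, so this is root position: figured 5/3.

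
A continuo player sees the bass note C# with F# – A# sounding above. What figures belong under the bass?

6/4

The notes C#, F#, A# stack in thirds as F#–A#–C# — an F# major triad. The bass C# is the fifth, so this is second inversion: figured 6/4.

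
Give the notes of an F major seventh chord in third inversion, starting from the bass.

Spelling F major seventh: F–A–C–E. In third inversion the seventh is bass, giving E, F, A, C from the bottom.

E, F, A, C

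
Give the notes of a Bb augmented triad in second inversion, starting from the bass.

Spelling Bb augmented: Bb–D–F#. In second inversion the fifth is bass, giving F#, Bb, D from the bottom.

F#, Bb, D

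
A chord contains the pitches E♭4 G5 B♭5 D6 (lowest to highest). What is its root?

Eb, G, Bb, D are the tones of an Eb major seventh chord (Eb–G–Bb–D), making Eb the root.

Eb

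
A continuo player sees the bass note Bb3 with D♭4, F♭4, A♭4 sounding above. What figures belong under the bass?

7

The notes Bb, Db, Fb, Ab stack in thirds as Bb–Db–Fb–Ab — a Bb half-diminished seventh chord. The bass Bb is the root, so this is root position: figured 7.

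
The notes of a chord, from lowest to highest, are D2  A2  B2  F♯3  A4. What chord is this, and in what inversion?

The distinct note names are D, A, B, F#. Stacked in thirds they read B–D–F#–A, which is a minor seventh chord on B.
The lowest note is D, the third of the chord, so this is first inversion (figured bass 6/5).

B minor seventh, first inversion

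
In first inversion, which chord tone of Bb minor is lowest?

In first inversion the third is lowest. For Bb minor (Bb–Db–F) that is Db.

Db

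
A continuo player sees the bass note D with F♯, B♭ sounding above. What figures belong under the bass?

6

The notes D, F#, Bb stack in thirds as Bb–D–F# — a Bb augmented triad. The bass D is the third, so this is first inversion: figured 6.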